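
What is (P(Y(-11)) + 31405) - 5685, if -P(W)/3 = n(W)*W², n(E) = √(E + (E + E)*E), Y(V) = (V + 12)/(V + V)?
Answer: 25720 - 3*I*√5/5324 ≈ 25720.0 - 0.00126*I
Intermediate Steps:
Y(V) = (12 + V)/(2*V) (Y(V) = (12 + V)/((2*V)) = (12 + V)*(1/(2*V)) = (12 + V)/(2*V))
n(E) = √(E + 2*E²) (n(E) = √(E + (2*E)*E) = √(E + 2*E²))
P(W) = -3*W²*√(W*(1 + 2*W)) (P(W) = -3*√(W*(1 + 2*W))*W² = -3*W²*√(W*(1 + 2*W)))
(P(Y(-11)) + 31405) - 5685 = (-3*((½)*(12 - 11)/(-11))²*√(((½)*(12 - 11)/(-11))*(1 + 2*((½)*(12 - 11)/(-11)))) + 31405) - 5685 = (-3*((½)*(-1/11)*1)²*√(((½)*(-1/11)*1)*(1 + 2*((½)*(-1/11)*1))) + 31405) - 5685 = (-3*(-1/22)²*√(-(1 + 2*(-1/22))/22) + 31405) - 5685 = (-3*1/484*√(-(1 - 1/11)/22) + 31405) - 5685 = (-3*1/484*√(-1/22*10/11) + 31405) - 5685 = (-3*1/484*√(-5/121) + 31405) - 5685 = (-3*1/484*I*√5/11 + 31405) - 5685 = (-3*I*√5/5324 + 31405) - 5685 = (31405 - 3*I*√5/5324) - 5685 = 25720 - 3*I*√5/5324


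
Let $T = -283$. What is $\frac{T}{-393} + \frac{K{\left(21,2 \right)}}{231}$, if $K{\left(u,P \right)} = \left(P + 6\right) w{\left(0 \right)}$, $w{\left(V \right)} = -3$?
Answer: $\frac{18647}{30261} \approx 0.61621$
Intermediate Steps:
$K{\left(u,P \right)} = -18 - 3 P$ ($K{\left(u,P \right)} = \left(P + 6\right) \left(-3\right) = \left(6 + P\right) \left(-3\right) = -18 - 3 P$)
$\frac{T}{-393} + \frac{K{\left(21,2 \right)}}{231} = - \frac{283}{-393} + \frac{-18 - 6}{231} = \left(-283\right) \left(- \frac{1}{393}\right) + \left(-18 - 6\right) \frac{1}{231} = \frac{283}{393} - \frac{8}{77} = \frac{18647}{30261}$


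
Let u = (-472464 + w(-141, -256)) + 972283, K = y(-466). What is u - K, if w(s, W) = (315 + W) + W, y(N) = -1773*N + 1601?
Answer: -328197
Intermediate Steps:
y(N) = 1601 - 1773*N
K = 827819 (K = 1601 - 1773*(-466) = 1601 + 826218 = 827819)
w(s, W) = 315 + 2*W
u = 499622 (u = (-472464 + (315 + 2*(-256))) + 972283 = (-472464 + (315 - 512)) + 972283 = (-472464 - 197) + 972283 = -472661 + 972283 = 499622)
u - K = 499622 - 1*827819 = 499622 - 827819 = -328197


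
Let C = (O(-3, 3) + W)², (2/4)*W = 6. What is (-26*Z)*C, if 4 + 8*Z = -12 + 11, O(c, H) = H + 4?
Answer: 23465/4 ≈ 5866.3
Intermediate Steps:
O(c, H) = 4 + H
W = 12 (W = 2*6 = 12)
Z = -5/8 (Z = -½ + (-12 + 11)/8 = -½ + (⅛)*(-1) = -½ - ⅛ = -5/8 ≈ -0.62500)
C = 361 (C = ((4 + 3) + 12)² = (7 + 12)² = 19² = 361)
(-26*Z)*C = -26*(-5/8)*361 = (65/4)*361 = 23465/4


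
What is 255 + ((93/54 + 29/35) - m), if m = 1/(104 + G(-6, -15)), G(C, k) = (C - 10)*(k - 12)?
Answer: 43484561/168840 ≈ 257.55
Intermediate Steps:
G(C, k) = (-12 + k)*(-10 + C) (G(C, k) = (-10 + C)*(-12 + k) = (-12 + k)*(-10 + C))
m = 1/536 (m = 1/(104 + (120 - 12*(-6) - 10*(-15) - 6*(-15))) = 1/(104 + (120 + 72 + 150 + 90)) = 1/(104 + 432) = 1/536 ≈ 0.0018657)
255 + ((93/54 + 29/35) - m) = 255 + ((93/54 + 29/35) - 1*1/536) = 255 + ((93*(1/54) + 29*(1/35)) - 1/536) = 255 + ((31/18 + 29/35) - 1/536) = 255 + (1607/630 - 1/536) = 255 + 430361/168840 = 43484561/168840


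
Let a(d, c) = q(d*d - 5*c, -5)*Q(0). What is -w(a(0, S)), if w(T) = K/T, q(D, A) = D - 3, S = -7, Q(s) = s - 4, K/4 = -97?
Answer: -97/32 ≈ -3.0313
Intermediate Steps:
K = -388 (K = 4*(-97) = -388)
Q(s) = -4 + s
q(D, A) = -3 + D
a(d, c) = 12 - 4*d² + 20*c (a(d, c) = (-3 + (d*d - 5*c))*(-4 + 0) = (-3 + (d² - 5*c))*(-4) = (-3 + d² - 5*c)*(-4) = 12 - 4*d² + 20*c)
w(T) = -388/T
-w(a(0, S)) = -(-388)/(12 - 4*0² + 20*(-7)) = -(-388)/(12 - 4*0 - 140) = -(-388)/(12 + 0 - 140) = -(-388)/(-128) = -(-388)*(-1)/128 = -1*97/32 = -97/32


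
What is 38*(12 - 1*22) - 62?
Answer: -442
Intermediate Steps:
38*(12 - 1*22) - 62 = 38*(12 - 22) - 62 = 38*(-10) - 62 = -380 - 62 = -442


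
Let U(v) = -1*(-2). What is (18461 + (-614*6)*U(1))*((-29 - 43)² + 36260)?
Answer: 459738292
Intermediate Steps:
U(v) = 2
(18461 + (-614*6)*U(1))*((-29 - 43)² + 36260) = (18461 - 614*6*2)*((-29 - 43)² + 36260) = (18461 - 3684*2)*((-72)² + 36260) = (18461 - 7368)*(5184 + 36260) = 11093*41444 = 459738292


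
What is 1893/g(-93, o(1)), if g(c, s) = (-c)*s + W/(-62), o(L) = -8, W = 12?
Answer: -19561/7690 ≈ -2.5437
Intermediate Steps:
g(c, s) = -6/31 - c*s (g(c, s) = (-c)*s + 12/(-62) = -c*s + 12*(-1/62) = -c*s - 6/31 = -6/31 - c*s)
1893/g(-93, o(1)) = 1893/(-6/31 - 1*(-93)*(-8)) = 1893/(-6/31 - 744) = 1893/(-23070/31) = 1893*(-31/23070) = -19561/7690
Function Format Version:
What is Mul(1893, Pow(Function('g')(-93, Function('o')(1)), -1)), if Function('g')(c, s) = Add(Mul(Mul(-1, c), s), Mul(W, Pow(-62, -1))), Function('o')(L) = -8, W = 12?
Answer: Rational(-19561, 7690) ≈ -2.5437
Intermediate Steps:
Function('g')(c, s) = Add(Rational(-6, 31), Mul(-1, c, s)) (Function('g')(c, s) = Add(Mul(Mul(-1, c), s), Mul(12, Pow(-62, -1))) = Add(Mul(-1, c, s), Mul(12, Rational(-1, 62))) = Add(Mul(-1, c, s), Rational(-6, 31)) = Add(Rational(-6, 31), Mul(-1, c, s)))
Mul(1893, Pow(Function('g')(-93, Function('o')(1)), -1)) = Mul(1893, Pow(Add(Rational(-6, 31), Mul(-1, -93, -8)), -1)) = Mul(1893, Pow(Add(Rational(-6, 31), -744), -1)) = Mul(1893, Pow(Rational(-23070, 31), -1)) = Mul(1893, Rational(-31, 23070)) = Rational(-19561, 7690)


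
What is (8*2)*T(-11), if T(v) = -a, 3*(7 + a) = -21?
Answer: 224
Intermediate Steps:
a = -14 (a = -7 + (⅓)*(-21) = -7 - 7 = -14)
T(v) = 14 (T(v) = -1*(-14) = 14)
(8*2)*T(-11) = (8*2)*14 = 16*14 = 224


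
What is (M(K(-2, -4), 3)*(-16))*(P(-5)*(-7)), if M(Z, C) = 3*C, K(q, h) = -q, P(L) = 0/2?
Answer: 0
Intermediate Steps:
P(L) = 0 (P(L) = 0*(1/2) = 0)
(M(K(-2, -4), 3)*(-16))*(P(-5)*(-7)) = ((3*3)*(-16))*(0*(-7)) = (9*(-16))*0 = -144*0 = 0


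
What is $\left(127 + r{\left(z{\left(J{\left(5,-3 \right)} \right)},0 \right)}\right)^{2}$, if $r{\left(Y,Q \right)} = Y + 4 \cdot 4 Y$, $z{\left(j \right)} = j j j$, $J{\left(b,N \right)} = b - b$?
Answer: $16129$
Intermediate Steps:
$J{\left(b,N \right)} = 0$
$z{\left(j \right)} = j^{3}$ ($z{\left(j \right)} = j^{2} j = j^{3}$)
$r{\left(Y,Q \right)} = 17 Y$ ($r{\left(Y,Q \right)} = Y + 16 Y = 17 Y$)
$\left(127 + r{\left(z{\left(J{\left(5,-3 \right)} \right)},0 \right)}\right)^{2} = \left(127 + 17 \cdot 0^{3}\right)^{2} = \left(127 + 17 \cdot 0\right)^{2} = \left(127 + 0\right)^{2} = 127^{2} = 16129$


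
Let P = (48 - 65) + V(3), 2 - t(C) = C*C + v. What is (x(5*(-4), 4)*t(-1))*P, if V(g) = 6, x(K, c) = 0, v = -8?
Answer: 0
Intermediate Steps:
t(C) = 10 - C² (t(C) = 2 - (C*C - 8) = 2 - (C² - 8) = 2 - (-8 + C²) = 2 + (8 - C²) = 10 - C²)
P = -11 (P = (48 - 65) + 6 = -17 + 6 = -11)
(x(5*(-4), 4)*t(-1))*P = (0*(10 - 1*(-1)²))*(-11) = (0*(10 - 1*1))*(-11) = (0*(10 - 1))*(-11) = (0*9)*(-11) = 0*(-11) = 0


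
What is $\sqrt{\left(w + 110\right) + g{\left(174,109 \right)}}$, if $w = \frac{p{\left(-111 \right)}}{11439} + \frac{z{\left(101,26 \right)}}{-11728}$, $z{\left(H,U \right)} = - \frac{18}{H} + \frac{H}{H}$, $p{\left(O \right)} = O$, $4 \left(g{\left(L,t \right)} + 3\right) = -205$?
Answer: $\frac{\sqrt{71067823896009957537}}{1129151316} \approx 7.4659$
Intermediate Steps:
$g{\left(L,t \right)} = - \frac{217}{4}$ ($g{\left(L,t \right)} = -3 + \frac{1}{4} \left(-205\right) = -3 - \frac{205}{4} = - \frac{217}{4}$)
$z{\left(H,U \right)} = 1 - \frac{18}{H}$ ($z{\left(H,U \right)} = - \frac{18}{H} + 1 = 1 - \frac{18}{H}$)
$w = - \frac{44144015}{4516605264}$ ($w = - \frac{111}{11439} + \frac{\frac{1}{101} \left(-18 + 101\right)}{-11728} = \left(-111\right) \frac{1}{11439} + \frac{1}{101} \cdot 83 \left(- \frac{1}{11728}\right) = - \frac{37}{3813} + \frac{83}{101} \left(- \frac{1}{11728}\right) = - \frac{37}{3813} - \frac{83}{1184528} = - \frac{44144015}{4516605264} \approx -0.0097737$)
$\sqrt{\left(w + 110\right) + g{\left(174,109 \right)}} = \sqrt{\left(- \frac{44144015}{4516605264} + 110\right) - \frac{217}{4}} = \sqrt{\frac{496782435025}{4516605264} - \frac{217}{4}} = \sqrt{\frac{251756599453}{4516605264}} = \frac{\sqrt{71067823896009957537}}{1129151316}$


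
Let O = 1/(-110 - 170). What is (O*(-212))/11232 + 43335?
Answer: 34071710453/786240 ≈ 43335.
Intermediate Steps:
O = -1/280 (O = 1/(-280) = -1/280 ≈ -0.0035714)
(O*(-212))/11232 + 43335 = -1/280*(-212)/11232 + 43335 = (53/70)*(1/11232) + 43335 = 53/786240 + 43335 = 34071710453/786240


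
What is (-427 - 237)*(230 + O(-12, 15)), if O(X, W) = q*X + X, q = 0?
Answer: -144752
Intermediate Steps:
O(X, W) = X (O(X, W) = 0*X + X = 0 + X = X)
(-427 - 237)*(230 + O(-12, 15)) = (-427 - 237)*(230 - 12) = -664*218 = -144752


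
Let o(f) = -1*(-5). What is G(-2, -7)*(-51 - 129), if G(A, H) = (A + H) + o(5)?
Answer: 720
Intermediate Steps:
o(f) = 5
G(A, H) = 5 + A + H (G(A, H) = (A + H) + 5 = 5 + A + H)
G(-2, -7)*(-51 - 129) = (5 - 2 - 7)*(-51 - 129) = -4*(-180) = 720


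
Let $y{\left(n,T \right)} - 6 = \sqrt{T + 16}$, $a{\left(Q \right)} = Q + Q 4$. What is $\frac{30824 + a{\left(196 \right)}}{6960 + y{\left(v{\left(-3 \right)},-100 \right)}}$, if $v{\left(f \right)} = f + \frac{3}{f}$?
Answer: $\frac{9231111}{2021885} - \frac{7951 i \sqrt{21}}{6065655} \approx 4.5656 - 0.0060069 i$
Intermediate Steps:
$a{\left(Q \right)} = 5 Q$ ($a{\left(Q \right)} = Q + 4 Q = 5 Q$)
$y{\left(n,T \right)} = 6 + \sqrt{16 + T}$ ($y{\left(n,T \right)} = 6 + \sqrt{T + 16} = 6 + \sqrt{16 + T}$)
$\frac{30824 + a{\left(196 \right)}}{6960 + y{\left(v{\left(-3 \right)},-100 \right)}} = \frac{30824 + 5 \cdot 196}{6960 + \left(6 + \sqrt{16 - 100}\right)} = \frac{30824 + 980}{6960 + \left(6 + \sqrt{-84}\right)} = \frac{31804}{6960 + \left(6 + 2 i \sqrt{21}\right)} = \frac{31804}{6966 + 2 i \sqrt{21}}$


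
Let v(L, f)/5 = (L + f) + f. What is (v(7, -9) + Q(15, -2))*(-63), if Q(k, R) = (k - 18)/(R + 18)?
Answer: 55629/16 ≈ 3476.8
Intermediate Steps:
v(L, f) = 5*L + 10*f (v(L, f) = 5*((L + f) + f) = 5*(L + 2*f) = 5*L + 10*f)
Q(k, R) = (-18 + k)/(18 + R)
(v(7, -9) + Q(15, -2))*(-63) = ((5*7 + 10*(-9)) + (-18 + 15)/(18 - 2))*(-63) = ((35 - 90) - 3/16)*(-63) = (-55 + (1/16)*(-3))*(-63) = (-55 - 3/16)*(-63) = -883/16*(-63) = 55629/16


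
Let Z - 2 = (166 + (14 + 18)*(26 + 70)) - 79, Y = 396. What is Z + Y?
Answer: 3557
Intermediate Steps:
Z = 3161 (Z = 2 + ((166 + (14 + 18)*(26 + 70)) - 79) = 2 + ((166 + 32*96) - 79) = 2 + ((166 + 3072) - 79) = 2 + (3238 - 79) = 2 + 3159 = 3161)
Z + Y = 3161 + 396 = 3557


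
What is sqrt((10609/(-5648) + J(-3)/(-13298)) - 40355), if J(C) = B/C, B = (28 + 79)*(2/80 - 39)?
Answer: I*sqrt(200089029109562528955)/70412910 ≈ 200.89*I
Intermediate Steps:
B = -166813/40 (B = 107*(2*(1/80) - 39) = 107*(1/40 - 39) = 107*(-1559/40) = -166813/40 ≈ -4170.3)
J(C) = -166813/(40*C)
sqrt((10609/(-5648) + J(-3)/(-13298)) - 40355) = sqrt((10609/(-5648) - 166813/40/(-3)/(-13298)) - 40355) = sqrt((10609*(-1/5648) - 166813/40*(-1/3)*(-1/13298)) - 40355) = sqrt((-10609/5648 + (166813/120)*(-1/13298)) - 40355) = sqrt((-10609/5648 - 166813/1595760) - 40355) = sqrt(-279243401/140825820 - 40355) = sqrt(-5683305209501/140825820) = I*sqrt(200089029109562528955)/70412910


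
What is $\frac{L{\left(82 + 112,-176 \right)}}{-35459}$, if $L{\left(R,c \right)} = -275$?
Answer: $\frac{275}{35459} \approx 0.0077554$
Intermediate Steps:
$\frac{L{\left(82 + 112,-176 \right)}}{-35459} = - \frac{275}{-35459} = \left(-275\right) \left(- \frac{1}{35459}\right) = \frac{275}{35459}$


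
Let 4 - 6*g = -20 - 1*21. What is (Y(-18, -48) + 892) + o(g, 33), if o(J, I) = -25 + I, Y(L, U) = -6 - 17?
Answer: 877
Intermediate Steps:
g = 15/2 (g = 2/3 - (-20 - 1*21)/6 = 2/3 - (-20 - 21)/6 = 2/3 - 1/6*(-41) = 2/3 + 41/6 = 15/2 ≈ 7.5000)
Y(L, U) = -23
(Y(-18, -48) + 892) + o(g, 33) = (-23 + 892) + (-25 + 33) = 869 + 8 = 877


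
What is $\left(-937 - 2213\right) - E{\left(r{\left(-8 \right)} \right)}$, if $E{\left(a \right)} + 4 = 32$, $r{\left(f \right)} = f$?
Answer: $-3178$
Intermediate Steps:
$E{\left(a \right)} = 28$ ($E{\left(a \right)} = -4 + 32 = 28$)
$\left(-937 - 2213\right) - E{\left(r{\left(-8 \right)} \right)} = \left(-937 - 2213\right) - 28 = -3150 - 28 = -3178$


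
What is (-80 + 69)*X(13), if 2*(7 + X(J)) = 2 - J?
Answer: 275/2 ≈ 137.50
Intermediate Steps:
X(J) = -6 - J/2 (X(J) = -7 + (2 - J)/2 = -7 + (1 - J/2) = -6 - J/2)
(-80 + 69)*X(13) = (-80 + 69)*(-6 - 1/2*13) = -11*(-6 - 13/2) = -11*(-25/2) = 275/2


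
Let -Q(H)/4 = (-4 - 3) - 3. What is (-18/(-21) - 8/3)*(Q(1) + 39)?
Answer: -3002/21 ≈ -142.95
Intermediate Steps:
Q(H) = 40 (Q(H) = -4*((-4 - 3) - 3) = -4*(-7 - 3) = -4*(-10) = 40)
(-18/(-21) - 8/3)*(Q(1) + 39) = (-18/(-21) - 8/3)*(40 + 39) = (-18*(-1/21) - 8*⅓)*79 = (6/7 - 8/3)*79 = -38/21*79 = -3002/21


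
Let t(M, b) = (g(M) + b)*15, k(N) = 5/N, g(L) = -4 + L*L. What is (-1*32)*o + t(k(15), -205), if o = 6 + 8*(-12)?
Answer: -760/3 ≈ -253.33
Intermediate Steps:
g(L) = -4 + L²
o = -90 (o = 6 - 96 = -90)
t(M, b) = -60 + 15*b + 15*M² (t(M, b) = ((-4 + M²) + b)*15 = (-4 + b + M²)*15 = -60 + 15*b + 15*M²)
(-1*32)*o + t(k(15), -205) = -1*32*(-90) + (-60 + 15*(-205) + 15*(5/15)²) = -32*(-90) + (-60 - 3075 + 15*(5*(1/15))²) = 2880 + (-60 - 3075 + 15*(⅓)²) = 2880 + (-60 - 3075 + 15*(⅑)) = 2880 + (-60 - 3075 + 5/3) = 2880 - 9400/3 = -760/3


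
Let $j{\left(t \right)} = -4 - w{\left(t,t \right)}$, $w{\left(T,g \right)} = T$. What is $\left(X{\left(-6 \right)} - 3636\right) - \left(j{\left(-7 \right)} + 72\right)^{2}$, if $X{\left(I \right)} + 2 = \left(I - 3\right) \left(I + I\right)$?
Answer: $-9155$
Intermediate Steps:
$X{\left(I \right)} = -2 + 2 I \left(-3 + I\right)$ ($X{\left(I \right)} = -2 + \left(I - 3\right) \left(I + I\right) = -2 + \left(-3 + I\right) 2 I = -2 + 2 I \left(-3 + I\right)$)
$j{\left(t \right)} = -4 - t$
$\left(X{\left(-6 \right)} - 3636\right) - \left(j{\left(-7 \right)} + 72\right)^{2} = \left(\left(-2 - -36 + 2 \left(-6\right)^{2}\right) - 3636\right) - \left(\left(-4 - -7\right) + 72\right)^{2} = \left(\left(-2 + 36 + 2 \cdot 36\right) - 3636\right) - \left(\left(-4 + 7\right) + 72\right)^{2} = \left(\left(-2 + 36 + 72\right) - 3636\right) - \left(3 + 72\right)^{2} = \left(106 - 3636\right) - 75^{2} = -3530 - 5625 = -9155$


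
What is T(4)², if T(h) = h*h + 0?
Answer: 256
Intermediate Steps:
T(h) = h² (T(h) = h² + 0 = h²)
T(4)² = (4²)² = 16² = 256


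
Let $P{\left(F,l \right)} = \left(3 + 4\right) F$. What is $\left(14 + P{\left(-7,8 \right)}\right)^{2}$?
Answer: $1225$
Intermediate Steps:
$P{\left(F,l \right)} = 7 F$
$\left(14 + P{\left(-7,8 \right)}\right)^{2} = \left(14 + 7 \left(-7\right)\right)^{2} = \left(14 - 49\right)^{2} = \left(-35\right)^{2} = 1225$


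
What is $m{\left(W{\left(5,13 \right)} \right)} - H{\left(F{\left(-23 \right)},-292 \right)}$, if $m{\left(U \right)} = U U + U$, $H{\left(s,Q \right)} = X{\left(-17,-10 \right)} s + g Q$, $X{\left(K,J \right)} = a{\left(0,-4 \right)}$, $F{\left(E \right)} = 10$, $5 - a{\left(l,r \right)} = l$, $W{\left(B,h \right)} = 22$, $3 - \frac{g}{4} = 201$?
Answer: $-230808$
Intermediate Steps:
$g = -792$ ($g = 12 - 804 = -792$)
$a{\left(l,r \right)} = 5 - l$
$X{\left(K,J \right)} = 5$ ($X{\left(K,J \right)} = 5 - 0 = 5 + 0 = 5$)
$H{\left(s,Q \right)} = - 792 Q + 5 s$ ($H{\left(s,Q \right)} = 5 s - 792 Q = - 792 Q + 5 s$)
$m{\left(U \right)} = U + U^{2}$ ($m{\left(U \right)} = U^{2} + U = U + U^{2}$)
$m{\left(W{\left(5,13 \right)} \right)} - H{\left(F{\left(-23 \right)},-292 \right)} = 22 \left(1 + 22\right) - \left(\left(-792\right) \left(-292\right) + 5 \cdot 10\right) = 22 \cdot 23 - \left(231264 + 50\right) = 506 - 231314 = -230808$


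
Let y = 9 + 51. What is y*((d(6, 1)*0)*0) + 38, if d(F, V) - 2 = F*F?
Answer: 38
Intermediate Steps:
d(F, V) = 2 + F² (d(F, V) = 2 + F*F = 2 + F²)
y = 60
y*((d(6, 1)*0)*0) + 38 = 60*(((2 + 6²)*0)*0) + 38 = 60*(((2 + 36)*0)*0) + 38 = 60*((38*0)*0) + 38 = 60*(0*0) + 38 = 60*0 + 38 = 0 + 38 = 38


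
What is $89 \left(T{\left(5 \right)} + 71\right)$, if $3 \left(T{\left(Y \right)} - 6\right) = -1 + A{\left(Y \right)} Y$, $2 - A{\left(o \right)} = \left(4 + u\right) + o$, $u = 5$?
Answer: $\frac{15130}{3} \approx 5043.3$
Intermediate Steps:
$A{\left(o \right)} = -7 - o$ ($A{\left(o \right)} = 2 - \left(\left(4 + 5\right) + o\right) = 2 - \left(9 + o\right) = -7 - o$)
$T{\left(Y \right)} = \frac{17}{3} + \frac{Y \left(-7 - Y\right)}{3}$ ($T{\left(Y \right)} = 6 + \frac{-1 + \left(-7 - Y\right) Y}{3} = 6 + \frac{-1 + Y \left(-7 - Y\right)}{3} = 6 + \left(- \frac{1}{3} + \frac{Y \left(-7 - Y\right)}{3}\right) = \frac{17}{3} + \frac{Y \left(-7 - Y\right)}{3}$)
$89 \left(T{\left(5 \right)} + 71\right) = 89 \left(\left(\frac{17}{3} - \frac{5 \left(7 + 5\right)}{3}\right) + 71\right) = 89 \left(\left(\frac{17}{3} - \frac{5}{3} \cdot 12\right) + 71\right) = 89 \left(\left(\frac{17}{3} - 20\right) + 71\right) = 89 \left(- \frac{43}{3} + 71\right) = 89 \cdot \frac{170}{3} = \frac{15130}{3}$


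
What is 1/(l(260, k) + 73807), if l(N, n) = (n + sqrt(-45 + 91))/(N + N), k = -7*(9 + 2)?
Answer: 19957372760/1472990856070923 - 520*sqrt(46)/1472990856070923 ≈ 1.3549e-5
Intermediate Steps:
k = -77 (k = -7*11 = -77)
l(N, n) = (n + sqrt(46))/(2*N) (l(N, n) = (n + sqrt(46))/((2*N)) = (n + sqrt(46))*(1/(2*N)) = (n + sqrt(46))/(2*N))
1/(l(260, k) + 73807) = 1/((1/2)*(-77 + sqrt(46))/260 + 73807) = 1/((1/2)*(1/260)*(-77 + sqrt(46)) + 73807) = 1/((-77/520 + sqrt(46)/520) + 73807) = 1/(38379563/520 + sqrt(46)/520)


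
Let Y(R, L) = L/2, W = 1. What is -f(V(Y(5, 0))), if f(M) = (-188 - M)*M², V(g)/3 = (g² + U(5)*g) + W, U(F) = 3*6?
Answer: 1719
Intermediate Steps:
U(F) = 18
Y(R, L) = L/2 (Y(R, L) = L*(½) = L/2)
V(g) = 3 + 3*g² + 54*g (V(g) = 3*((g² + 18*g) + 1) = 3*(1 + g² + 18*g) = 3 + 3*g² + 54*g)
f(M) = M²*(-188 - M)
-f(V(Y(5, 0))) = -(3 + 3*((½)*0)² + 54*((½)*0))²*(-188 - (3 + 3*((½)*0)² + 54*((½)*0))) = -(3 + 3*0² + 54*0)²*(-188 - (3 + 3*0² + 54*0)) = -(3 + 3*0 + 0)²*(-188 - (3 + 3*0 + 0)) = -(3 + 0 + 0)²*(-188 - (3 + 0 + 0)) = -3²*(-188 - 1*3) = -9*(-188 - 3) = -9*(-191) = -1*(-1719) = 1719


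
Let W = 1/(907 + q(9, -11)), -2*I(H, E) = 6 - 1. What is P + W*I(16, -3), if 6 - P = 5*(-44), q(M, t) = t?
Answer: 404987/1792 ≈ 226.00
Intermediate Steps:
I(H, E) = -5/2 (I(H, E) = -(6 - 1)/2 = -½*5 = -5/2)
P = 226 (P = 6 - 5*(-44) = 6 - 1*(-220) = 6 + 220 = 226)
W = 1/896 (W = 1/(907 - 11) = 1/896 ≈ 0.0011161)
P + W*I(16, -3) = 226 + (1/896)*(-5/2) = 226 - 5/1792 = 404987/1792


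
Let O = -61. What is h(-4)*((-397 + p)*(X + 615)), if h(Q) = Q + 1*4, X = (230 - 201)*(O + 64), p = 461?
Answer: 0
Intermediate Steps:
X = 87 (X = (230 - 201)*(-61 + 64) = 29*3 = 87)
h(Q) = 4 + Q (h(Q) = Q + 4 = 4 + Q)
h(-4)*((-397 + p)*(X + 615)) = (4 - 4)*((-397 + 461)*(87 + 615)) = 0*(64*702) = 0*44928 = 0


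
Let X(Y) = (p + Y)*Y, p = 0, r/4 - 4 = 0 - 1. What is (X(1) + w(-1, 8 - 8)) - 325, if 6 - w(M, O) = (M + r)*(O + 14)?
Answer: -472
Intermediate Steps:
r = 12 (r = 16 + 4*(0 - 1) = 16 + 4*(-1) = 16 - 4 = 12)
w(M, O) = 6 - (12 + M)*(14 + O) (w(M, O) = 6 - (M + 12)*(O + 14) = 6 - (12 + M)*(14 + O))
X(Y) = Y² (X(Y) = (0 + Y)*Y = Y*Y = Y²)
(X(1) + w(-1, 8 - 8)) - 325 = (1² + (-162 - 14*(-1) - 12*(8 - 8) - 1*(-1)*(8 - 8))) - 325 = (1 + (-162 + 14 - 12*0 - 1*(-1)*0)) - 325 = (1 + (-162 + 14 + 0 + 0)) - 325 = (1 - 148) - 325 = -147 - 325 = -472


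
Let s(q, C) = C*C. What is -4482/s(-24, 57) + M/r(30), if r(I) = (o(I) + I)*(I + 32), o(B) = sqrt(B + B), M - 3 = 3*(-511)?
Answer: -708429/313348 + 51*sqrt(15)/868 ≈ -2.0333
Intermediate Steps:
M = -1530 (M = 3 + 3*(-511) = 3 - 1533 = -1530)
o(B) = sqrt(2)*sqrt(B) (o(B) = sqrt(2*B) = sqrt(2)*sqrt(B))
s(q, C) = C**2
r(I) = (32 + I)*(I + sqrt(2)*sqrt(I)) (r(I) = (sqrt(2)*sqrt(I) + I)*(I + 32) = (I + sqrt(2)*sqrt(I))*(32 + I) = (32 + I)*(I + sqrt(2)*sqrt(I)))
-4482/s(-24, 57) + M/r(30) = -4482/(57**2) - 1530/(30**2 + 32*30 + sqrt(2)*30**(3/2) + 32*sqrt(2)*sqrt(30)) = -4482/3249 - 1530/(900 + 960 + sqrt(2)*(30*sqrt(30)) + 64*sqrt(15)) = -4482*1/3249 - 1530/(900 + 960 + 60*sqrt(15) + 64*sqrt(15)) = -498/361 - 1530/(1860 + 124*sqrt(15))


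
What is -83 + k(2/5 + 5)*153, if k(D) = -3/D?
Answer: -168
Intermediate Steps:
-83 + k(2/5 + 5)*153 = -83 - 3/(2/5 + 5)*153 = -83 - 3/(2*(⅕) + 5)*153 = -83 - 3/(⅖ + 5)*153 = -83 - 3/27/5*153 = -83 - 3*5/27*153 = -83 - 5/9*153 = -83 - 85 = -168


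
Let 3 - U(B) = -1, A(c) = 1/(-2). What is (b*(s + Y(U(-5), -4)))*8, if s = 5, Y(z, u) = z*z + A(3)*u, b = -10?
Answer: -1840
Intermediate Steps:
A(c) = -½
U(B) = 4 (U(B) = 3 - 1*(-1) = 3 + 1 = 4)
Y(z, u) = z² - u/2 (Y(z, u) = z*z - u/2 = z² - u/2)
(b*(s + Y(U(-5), -4)))*8 = -10*(5 + (4² - ½*(-4)))*8 = -10*(5 + (16 + 2))*8 = -10*(5 + 18)*8 = -10*23*8 = -230*8 = -1840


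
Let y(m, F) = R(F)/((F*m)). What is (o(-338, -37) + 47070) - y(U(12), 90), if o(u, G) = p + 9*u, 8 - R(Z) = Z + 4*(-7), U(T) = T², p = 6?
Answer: 10568161/240 ≈ 44034.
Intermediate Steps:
R(Z) = 36 - Z (R(Z) = 8 - (Z + 4*(-7)) = 8 - (Z - 28) = 8 - (-28 + Z) = 8 + (28 - Z) = 36 - Z)
o(u, G) = 6 + 9*u
y(m, F) = (36 - F)/(F*m) (y(m, F) = (36 - F)/((F*m)) = (36 - F)*(1/(F*m)) = (36 - F)/(F*m))
(o(-338, -37) + 47070) - y(U(12), 90) = ((6 + 9*(-338)) + 47070) - (36 - 1*90)/(90*(12²)) = ((6 - 3042) + 47070) - (36 - 90)/(90*144) = (-3036 + 47070) - (-54)/(90*144) = 44034 - 1*(-1/240) = 44034 + 1/240 = 10568161/240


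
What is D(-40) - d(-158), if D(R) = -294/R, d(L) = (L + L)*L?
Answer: -998413/20 ≈ -49921.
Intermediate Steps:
d(L) = 2*L**2 (d(L) = (2*L)*L = 2*L**2)
D(-40) - d(-158) = -294/(-40) - 2*(-158)**2 = -294*(-1/40) - 2*24964 = 147/20 - 1*49928 = 147/20 - 49928 = -998413/20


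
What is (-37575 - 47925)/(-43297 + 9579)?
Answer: 42750/16859 ≈ 2.5357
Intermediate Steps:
(-37575 - 47925)/(-43297 + 9579) = -85500/(-33718) = -85500*(-1/33718) = 42750/16859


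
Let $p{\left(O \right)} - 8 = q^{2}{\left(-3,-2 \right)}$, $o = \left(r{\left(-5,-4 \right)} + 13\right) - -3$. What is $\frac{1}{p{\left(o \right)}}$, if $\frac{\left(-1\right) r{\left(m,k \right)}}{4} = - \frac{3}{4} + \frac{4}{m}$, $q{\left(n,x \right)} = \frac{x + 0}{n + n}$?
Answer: $\frac{9}{73} \approx 0.12329$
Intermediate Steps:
$q{\left(n,x \right)} = \frac{x}{2 n}$
$r{\left(m,k \right)} = 3 - \frac{16}{m}$ ($r{\left(m,k \right)} = - 4 \left(- \frac{3}{4} + \frac{4}{m}\right) = 3 - \frac{16}{m}$)
$o = \frac{111}{5}$ ($o = \left(\left(3 - \frac{16}{-5}\right) + 13\right) - -3 = \left(\left(3 - - \frac{16}{5}\right) + 13\right) + 3 = \left(\left(3 + \frac{16}{5}\right) + 13\right) + 3 = \left(\frac{31}{5} + 13\right) + 3 = \frac{96}{5} + 3 = \frac{111}{5} \approx 22.2$)
$p{\left(O \right)} = \frac{73}{9}$ ($p{\left(O \right)} = 8 + \left(\frac{1}{2} \left(-2\right) \frac{1}{-3}\right)^{2} = 8 + \left(\frac{1}{2} \left(-2\right) \left(- \frac{1}{3}\right)\right)^{2} = 8 + \left(\frac{1}{3}\right)^{2} = 8 + \frac{1}{9} = \frac{73}{9}$)
$\frac{1}{p{\left(o \right)}} = \frac{1}{\frac{73}{9}} = \frac{9}{73}$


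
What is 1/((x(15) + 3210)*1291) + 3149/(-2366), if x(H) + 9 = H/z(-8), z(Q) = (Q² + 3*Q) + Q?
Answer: -416483757761/312924976182 ≈ -1.3309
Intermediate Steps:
z(Q) = Q² + 4*Q
x(H) = -9 + H/32 (x(H) = -9 + H/((-8*(4 - 8))) = -9 + H/((-8*(-4))) = -9 + H/32)
1/((x(15) + 3210)*1291) + 3149/(-2366) = 1/(((-9 + (1/32)*15) + 3210)*1291) + 3149/(-2366) = (1/1291)/((-9 + 15/32) + 3210) + 3149*(-1/2366) = (1/1291)/(-273/32 + 3210) - 3149/2366 = (1/1291)/(102447/32) - 3149/2366 = (32/102447)*(1/1291) - 3149/2366 = 32/132259077 - 3149/2366 = -416483757761/312924976182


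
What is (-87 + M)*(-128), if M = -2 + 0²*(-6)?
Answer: 11392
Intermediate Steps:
M = -2 (M = -2 + 0*(-6) = -2 + 0 = -2)
(-87 + M)*(-128) = (-87 - 2)*(-128) = -89*(-128) = 11392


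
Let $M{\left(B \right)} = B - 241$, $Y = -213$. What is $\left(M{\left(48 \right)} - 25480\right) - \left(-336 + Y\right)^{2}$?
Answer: $-327074$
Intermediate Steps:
$M{\left(B \right)} = -241 + B$ ($M{\left(B \right)} = B - 241 = -241 + B$)
$\left(M{\left(48 \right)} - 25480\right) - \left(-336 + Y\right)^{2} = \left(\left(-241 + 48\right) - 25480\right) - \left(-336 - 213\right)^{2} = \left(-193 - 25480\right) - \left(-549\right)^{2} = -25673 - 301401 = -327074$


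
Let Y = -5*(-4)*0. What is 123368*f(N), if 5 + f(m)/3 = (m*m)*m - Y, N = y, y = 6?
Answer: 78091944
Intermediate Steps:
Y = 0 (Y = 20*0 = 0)
N = 6
f(m) = -15 + 3*m³ (f(m) = -15 + 3*((m*m)*m - 1*0) = -15 + 3*(m²*m + 0) = -15 + 3*(m³ + 0) = -15 + 3*m³)
123368*f(N) = 123368*(-15 + 3*6³) = 123368*(-15 + 3*216) = 123368*(-15 + 648) = 123368*633 = 78091944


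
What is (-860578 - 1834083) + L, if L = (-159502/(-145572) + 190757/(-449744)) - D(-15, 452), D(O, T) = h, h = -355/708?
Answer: -371741592464585077/137954924304 ≈ -2.6947e+6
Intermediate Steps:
h = -355/708 (h = -355*1/708 = -355/708 ≈ -0.50141)
D(O, T) = -355/708
L = 161815355867/137954924304 (L = (-159502/(-145572) + 190757/(-449744)) - 1*(-355/708) = (-159502*(-1/145572) + 190757*(-1/449744)) + 355/708 = (11393/10398 - 190757/449744) + 355/708 = 1570221053/2338219056 + 355/708 = 161815355867/137954924304 ≈ 1.1730)
(-860578 - 1834083) + L = (-860578 - 1834083) + 161815355867/137954924304 = -2694661 + 161815355867/137954924304 = -371741592464585077/137954924304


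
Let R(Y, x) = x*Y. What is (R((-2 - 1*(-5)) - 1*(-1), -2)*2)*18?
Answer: -288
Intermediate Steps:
R(Y, x) = Y*x
(R((-2 - 1*(-5)) - 1*(-1), -2)*2)*18 = ((((-2 - 1*(-5)) - 1*(-1))*(-2))*2)*18 = ((((-2 + 5) + 1)*(-2))*2)*18 = (((3 + 1)*(-2))*2)*18 = ((4*(-2))*2)*18 = -8*2*18 = -16*18 = -288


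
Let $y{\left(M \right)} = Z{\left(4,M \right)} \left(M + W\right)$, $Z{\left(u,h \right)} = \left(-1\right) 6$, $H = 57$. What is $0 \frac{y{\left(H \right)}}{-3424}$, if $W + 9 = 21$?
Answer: $0$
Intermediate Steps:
$Z{\left(u,h \right)} = -6$
$W = 12$ ($W = -9 + 21 = 12$)
$y{\left(M \right)} = -72 - 6 M$ ($y{\left(M \right)} = - 6 \left(M + 12\right) = - 6 \left(12 + M\right) = -72 - 6 M$)
$0 \frac{y{\left(H \right)}}{-3424} = 0 \frac{-72 - 342}{-3424} = 0 \left(-72 - 342\right) \left(- \frac{1}{3424}\right) = 0 \left(\left(-414\right) \left(- \frac{1}{3424}\right)\right) = 0 \cdot \frac{207}{1712} = 0$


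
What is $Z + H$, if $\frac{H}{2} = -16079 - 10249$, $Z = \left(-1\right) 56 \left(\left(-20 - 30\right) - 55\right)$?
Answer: $-46776$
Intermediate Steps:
$Z = 5880$ ($Z = - 56 \left(\left(-20 - 30\right) - 55\right) = - 56 \left(-50 - 55\right) = \left(-56\right) \left(-105\right) = 5880$)
$H = -52656$ ($H = 2 \left(-16079 - 10249\right) = 2 \left(-26328\right) = -52656$)
$Z + H = 5880 - 52656 = -46776$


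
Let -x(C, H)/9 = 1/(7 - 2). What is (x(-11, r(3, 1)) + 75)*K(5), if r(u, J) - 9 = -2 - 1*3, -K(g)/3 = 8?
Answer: -8784/5 ≈ -1756.8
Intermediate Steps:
K(g) = -24 (K(g) = -3*8 = -24)
r(u, J) = 4 (r(u, J) = 9 + (-2 - 1*3) = 9 + (-2 - 3) = 9 - 5 = 4)
x(C, H) = -9/5 (x(C, H) = -9/(7 - 2) = -9/5)
(x(-11, r(3, 1)) + 75)*K(5) = (-9/5 + 75)*(-24) = (366/5)*(-24) = -8784/5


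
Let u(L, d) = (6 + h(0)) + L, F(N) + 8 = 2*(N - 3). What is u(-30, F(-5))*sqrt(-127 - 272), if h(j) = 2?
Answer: -22*I*sqrt(399) ≈ -439.45*I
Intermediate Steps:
F(N) = -14 + 2*N (F(N) = -8 + 2*(N - 3) = -8 + 2*(-3 + N) = -8 + (-6 + 2*N) = -14 + 2*N)
u(L, d) = 8 + L (u(L, d) = (6 + 2) + L = 8 + L)
u(-30, F(-5))*sqrt(-127 - 272) = (8 - 30)*sqrt(-127 - 272) = -22*I*sqrt(399)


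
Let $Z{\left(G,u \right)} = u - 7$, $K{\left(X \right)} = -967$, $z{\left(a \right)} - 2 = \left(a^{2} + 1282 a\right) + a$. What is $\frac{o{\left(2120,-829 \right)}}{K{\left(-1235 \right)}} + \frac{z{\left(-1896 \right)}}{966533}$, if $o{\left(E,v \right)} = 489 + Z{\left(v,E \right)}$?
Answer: $- \frac{1391023116}{934637411} \approx -1.4883$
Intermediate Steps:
$z{\left(a \right)} = 2 + a^{2} + 1283 a$ ($z{\left(a \right)} = 2 + \left(\left(a^{2} + 1282 a\right) + a\right) = 2 + \left(a^{2} + 1283 a\right) = 2 + a^{2} + 1283 a$)
$Z{\left(G,u \right)} = -7 + u$
$o{\left(E,v \right)} = 482 + E$ ($o{\left(E,v \right)} = 489 + \left(-7 + E\right) = 482 + E$)
$\frac{o{\left(2120,-829 \right)}}{K{\left(-1235 \right)}} + \frac{z{\left(-1896 \right)}}{966533} = \frac{482 + 2120}{-967} + \frac{2 + \left(-1896\right)^{2} + 1283 \left(-1896\right)}{966533} = 2602 \left(- \frac{1}{967}\right) + \left(2 + 3594816 - 2432568\right) \frac{1}{966533} = - \frac{2602}{967} + 1162250 \cdot \frac{1}{966533} = - \frac{2602}{967} + \frac{1162250}{966533} = - \frac{1391023116}{934637411}$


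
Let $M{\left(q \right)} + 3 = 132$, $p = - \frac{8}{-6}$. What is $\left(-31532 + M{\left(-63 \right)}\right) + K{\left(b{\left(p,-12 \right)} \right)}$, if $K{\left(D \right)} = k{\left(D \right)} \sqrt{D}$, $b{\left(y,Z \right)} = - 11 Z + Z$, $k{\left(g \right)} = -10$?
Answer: $-31403 - 20 \sqrt{30} \approx -31513.0$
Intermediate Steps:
$p = \frac{4}{3}$ ($p = \left(-8\right) \left(- \frac{1}{6}\right) = \frac{4}{3} \approx 1.3333$)
$b{\left(y,Z \right)} = - 10 Z$
$M{\left(q \right)} = 129$ ($M{\left(q \right)} = -3 + 132 = 129$)
$K{\left(D \right)} = - 10 \sqrt{D}$
$\left(-31532 + M{\left(-63 \right)}\right) + K{\left(b{\left(p,-12 \right)} \right)} = \left(-31532 + 129\right) - 10 \sqrt{\left(-10\right) \left(-12\right)} = -31403 - 10 \sqrt{120} = -31403 - 10 \cdot 2 \sqrt{30} = -31403 - 20 \sqrt{30}$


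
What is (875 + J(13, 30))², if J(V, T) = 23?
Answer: 806404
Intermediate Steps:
(875 + J(13, 30))² = (875 + 23)² = 898² = 806404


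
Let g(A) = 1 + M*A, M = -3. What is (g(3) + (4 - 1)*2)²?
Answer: 4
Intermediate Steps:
g(A) = 1 - 3*A
(g(3) + (4 - 1)*2)² = ((1 - 3*3) + (4 - 1)*2)² = ((1 - 9) + 3*2)² = (-8 + 6)² = (-2)² = 4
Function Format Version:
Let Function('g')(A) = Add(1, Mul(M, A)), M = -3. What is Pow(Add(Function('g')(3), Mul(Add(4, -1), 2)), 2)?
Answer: 4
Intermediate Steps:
Function('g')(A) = Add(1, Mul(-3, A))
Pow(Add(Function('g')(3), Mul(Add(4, -1), 2)), 2) = Pow(Add(Add(1, Mul(-3, 3)), Mul(Add(4, -1), 2)), 2) = Pow(Add(Add(1, -9), Mul(3, 2)), 2) = Pow(Add(-8, 6), 2) = Pow(-2, 2) = 4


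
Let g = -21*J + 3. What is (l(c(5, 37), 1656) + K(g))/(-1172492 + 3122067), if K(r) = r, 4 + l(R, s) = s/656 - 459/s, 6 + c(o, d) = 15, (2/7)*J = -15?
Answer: 8326669/14707593800 ≈ 0.00056615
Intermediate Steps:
J = -105/2 (J = (7/2)*(-15) = -105/2 ≈ -52.500)
c(o, d) = 9 (c(o, d) = -6 + 15 = 9)
g = 2211/2 (g = -21*(-105/2) + 3 = 2205/2 + 3 = 2211/2 ≈ 1105.5)
l(R, s) = -4 - 459/s + s/656 (l(R, s) = -4 + (s/656 - 459/s) = -4 + (-459/s + s/656) = -4 - 459/s + s/656)
(l(c(5, 37), 1656) + K(g))/(-1172492 + 3122067) = ((-4 - 459/1656 + (1/656)*1656) + 2211/2)/(-1172492 + 3122067) = ((-4 - 459*1/1656 + 207/82) + 2211/2)/1949575 = ((-4 - 51/184 + 207/82) + 2211/2)*(1/1949575) = (-13223/7544 + 2211/2)*(1/1949575) = (8326669/7544)*(1/1949575) = 8326669/14707593800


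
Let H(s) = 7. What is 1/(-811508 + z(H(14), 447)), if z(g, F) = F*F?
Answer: -1/611699 ≈ -1.6348e-6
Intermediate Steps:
z(g, F) = F²
1/(-811508 + z(H(14), 447)) = 1/(-811508 + 447²) = 1/(-811508 + 199809) = 1/(-611699) = -1/611699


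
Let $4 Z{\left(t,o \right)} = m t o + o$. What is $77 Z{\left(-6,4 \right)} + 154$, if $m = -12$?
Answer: $5775$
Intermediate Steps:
$Z{\left(t,o \right)} = \frac{o}{4} - 3 o t$ ($Z{\left(t,o \right)} = \frac{- 12 t o + o}{4} = \frac{- 12 o t + o}{4} = \frac{o - 12 o t}{4} = \frac{o}{4} - 3 o t$)
$77 Z{\left(-6,4 \right)} + 154 = 77 \cdot \frac{1}{4} \cdot 4 \left(1 - -72\right) + 154 = 77 \cdot \frac{1}{4} \cdot 4 \left(1 + 72\right) + 154 = 77 \cdot \frac{1}{4} \cdot 4 \cdot 73 + 154 = 77 \cdot 73 + 154 = 5621 + 154 = 5775$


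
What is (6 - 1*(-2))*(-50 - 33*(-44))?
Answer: 11216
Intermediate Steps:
(6 - 1*(-2))*(-50 - 33*(-44)) = (6 + 2)*(-50 + 1452) = 8*1402 = 11216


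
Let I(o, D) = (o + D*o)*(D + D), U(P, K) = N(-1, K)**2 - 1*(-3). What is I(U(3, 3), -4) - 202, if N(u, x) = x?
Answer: 86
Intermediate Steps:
U(P, K) = 3 + K**2 (U(P, K) = K**2 - 1*(-3) = K**2 + 3 = 3 + K**2)
I(o, D) = 2*D*(o + D*o) (I(o, D) = (o + D*o)*(2*D) = 2*D*(o + D*o))
I(U(3, 3), -4) - 202 = 2*(-4)*(3 + 3**2)*(1 - 4) - 202 = 2*(-4)*(3 + 9)*(-3) - 202 = 2*(-4)*12*(-3) - 202 = 288 - 202 = 86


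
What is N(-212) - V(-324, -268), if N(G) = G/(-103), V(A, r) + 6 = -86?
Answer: 9688/103 ≈ 94.058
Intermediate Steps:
V(A, r) = -92 (V(A, r) = -6 - 86 = -92)
N(G) = -G/103 (N(G) = G*(-1/103) = -G/103)
N(-212) - V(-324, -268) = -1/103*(-212) - 1*(-92) = 212/103 + 92 = 9688/103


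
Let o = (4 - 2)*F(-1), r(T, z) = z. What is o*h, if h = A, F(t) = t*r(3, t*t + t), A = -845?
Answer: 0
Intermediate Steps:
F(t) = t*(t + t**2) (F(t) = t*(t*t + t) = t*(t**2 + t) = t*(t + t**2))
h = -845
o = 0 (o = (4 - 2)*((-1)**2*(1 - 1)) = 2*(1*0) = 2*0 = 0)
o*h = 0*(-845) = 0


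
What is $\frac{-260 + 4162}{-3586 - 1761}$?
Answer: $- \frac{3902}{5347} \approx -0.72976$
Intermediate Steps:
$\frac{-260 + 4162}{-3586 - 1761} = \frac{3902}{-5347} = 3902 \left(- \frac{1}{5347}\right) = - \frac{3902}{5347}$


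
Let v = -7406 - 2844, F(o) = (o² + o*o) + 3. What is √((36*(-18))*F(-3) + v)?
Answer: I*√23858 ≈ 154.46*I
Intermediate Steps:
F(o) = 3 + 2*o² (F(o) = (o² + o²) + 3 = 2*o² + 3 = 3 + 2*o²)
v = -10250
√((36*(-18))*F(-3) + v) = √((36*(-18))*(3 + 2*(-3)²) - 10250) = √(-648*(3 + 2*9) - 10250) = √(-648*(3 + 18) - 10250) = √(-648*21 - 10250) = √(-13608 - 10250) = √(-23858) = I*√23858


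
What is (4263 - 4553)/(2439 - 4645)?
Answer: 145/1103 ≈ 0.13146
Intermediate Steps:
(4263 - 4553)/(2439 - 4645) = -290/(-2206) = -290*(-1/2206) = 145/1103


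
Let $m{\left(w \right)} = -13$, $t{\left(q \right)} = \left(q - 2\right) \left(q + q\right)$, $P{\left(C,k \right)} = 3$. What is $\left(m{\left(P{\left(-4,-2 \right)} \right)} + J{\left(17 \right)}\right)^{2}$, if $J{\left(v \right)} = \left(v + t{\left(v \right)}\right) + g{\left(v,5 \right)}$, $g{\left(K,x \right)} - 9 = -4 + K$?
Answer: $287296$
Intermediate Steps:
$g{\left(K,x \right)} = 5 + K$ ($g{\left(K,x \right)} = 9 + \left(-4 + K\right) = 5 + K$)
$t{\left(q \right)} = 2 q \left(-2 + q\right)$ ($t{\left(q \right)} = \left(-2 + q\right) 2 q = 2 q \left(-2 + q\right)$)
$J{\left(v \right)} = 5 + 2 v + 2 v \left(-2 + v\right)$ ($J{\left(v \right)} = \left(v + 2 v \left(-2 + v\right)\right) + \left(5 + v\right) = 5 + 2 v + 2 v \left(-2 + v\right)$)
$\left(m{\left(P{\left(-4,-2 \right)} \right)} + J{\left(17 \right)}\right)^{2} = \left(-13 + \left(5 - 34 + 2 \cdot 17^{2}\right)\right)^{2} = \left(-13 + \left(5 - 34 + 2 \cdot 289\right)\right)^{2} = \left(-13 + \left(5 - 34 + 578\right)\right)^{2} = \left(-13 + 549\right)^{2} = 536^{2} = 287296$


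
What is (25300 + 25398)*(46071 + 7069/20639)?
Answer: 48207026673724/20639 ≈ 2.3357e+9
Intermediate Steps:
(25300 + 25398)*(46071 + 7069/20639) = 50698*(46071 + 7069*(1/20639)) = 50698*(46071 + 7069/20639) = 50698*(950866438/20639) = 48207026673724/20639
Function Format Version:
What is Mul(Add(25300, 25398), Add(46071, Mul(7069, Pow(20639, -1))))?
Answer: Rational(48207026673724, 20639) ≈ 2.3357e+9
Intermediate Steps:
Mul(Add(25300, 25398), Add(46071, Mul(7069, Pow(20639, -1)))) = Mul(50698, Add(46071, Mul(7069, Rational(1, 20639)))) = Mul(50698, Add(46071, Rational(7069, 20639))) = Mul(50698, Rational(950866438, 20639)) = Rational(48207026673724, 20639)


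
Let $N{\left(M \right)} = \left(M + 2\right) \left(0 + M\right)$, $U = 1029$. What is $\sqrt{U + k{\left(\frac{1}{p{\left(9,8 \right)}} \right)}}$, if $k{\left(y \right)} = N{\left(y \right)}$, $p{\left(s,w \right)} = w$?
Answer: $\frac{\sqrt{65873}}{8} \approx 32.082$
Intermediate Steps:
$N{\left(M \right)} = M \left(2 + M\right)$ ($N{\left(M \right)} = \left(2 + M\right) M = M \left(2 + M\right)$)
$k{\left(y \right)} = y \left(2 + y\right)$
$\sqrt{U + k{\left(\frac{1}{p{\left(9,8 \right)}} \right)}} = \sqrt{1029 + \frac{2 + \frac{1}{8}}{8}} = \sqrt{1029 + \frac{1}{8} \cdot \frac{17}{8}} = \sqrt{1029 + \frac{17}{64}} = \sqrt{\frac{65873}{64}} = \frac{\sqrt{65873}}{8}$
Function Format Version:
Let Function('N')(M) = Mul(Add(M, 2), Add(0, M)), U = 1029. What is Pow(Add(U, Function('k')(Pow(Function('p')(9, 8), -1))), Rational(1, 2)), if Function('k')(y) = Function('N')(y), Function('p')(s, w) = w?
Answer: Mul(Rational(1, 8), Pow(65873, Rational(1, 2))) ≈ 32.082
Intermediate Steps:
Function('N')(M) = Mul(M, Add(2, M)) (Function('N')(M) = Mul(Add(2, M), M) = Mul(M, Add(2, M)))
Function('k')(y) = Mul(y, Add(2, y))
Pow(Add(U, Function('k')(Pow(Function('p')(9, 8), -1))), Rational(1, 2)) = Pow(Add(1029, Mul(Pow(8, -1), Add(2, Pow(8, -1)))), Rational(1, 2)) = Pow(Add(1029, Mul(Rational(1, 8), Add(2, Rational(1, 8)))), Rational(1, 2)) = Pow(Add(1029, Mul(Rational(1, 8), Rational(17, 8))), Rational(1, 2)) = Pow(Add(1029, Rational(17, 64)), Rational(1, 2)) = Pow(Rational(65873, 64), Rational(1, 2)) = Mul(Rational(1, 8), Pow(65873, Rational(1, 2)))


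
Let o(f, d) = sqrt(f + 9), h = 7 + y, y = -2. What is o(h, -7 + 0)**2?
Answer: 14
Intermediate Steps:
h = 5 (h = 7 - 2 = 5)
o(f, d) = sqrt(9 + f)
o(h, -7 + 0)**2 = (sqrt(9 + 5))**2 = (sqrt(14))**2 = 14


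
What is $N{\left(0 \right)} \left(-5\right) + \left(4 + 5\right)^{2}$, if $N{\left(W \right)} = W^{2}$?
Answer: $81$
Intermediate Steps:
$N{\left(0 \right)} \left(-5\right) + \left(4 + 5\right)^{2} = 0^{2} \left(-5\right) + \left(4 + 5\right)^{2} = 0 \left(-5\right) + 9^{2} = 0 + 81 = 81$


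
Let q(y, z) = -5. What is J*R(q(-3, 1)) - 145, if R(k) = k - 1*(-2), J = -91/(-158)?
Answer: -23183/158 ≈ -146.73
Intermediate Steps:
J = 91/158 (J = -91*(-1/158) = 91/158 ≈ 0.57595)
R(k) = 2 + k (R(k) = k + 2 = 2 + k)
J*R(q(-3, 1)) - 145 = 91*(2 - 5)/158 - 145 = (91/158)*(-3) - 145 = -273/158 - 145 = -23183/158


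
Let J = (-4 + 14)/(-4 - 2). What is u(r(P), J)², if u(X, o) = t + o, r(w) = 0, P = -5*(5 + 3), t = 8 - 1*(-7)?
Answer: 1600/9 ≈ 177.78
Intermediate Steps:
t = 15 (t = 8 + 7 = 15)
J = -5/3 (J = 10/(-6) = 10*(-⅙) = -5/3 ≈ -1.6667)
P = -40 (P = -5*8 = -40)
u(X, o) = 15 + o
u(r(P), J)² = (15 - 5/3)² = (40/3)² = 1600/9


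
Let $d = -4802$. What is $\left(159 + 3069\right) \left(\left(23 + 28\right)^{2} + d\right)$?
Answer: $-7104828$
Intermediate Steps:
$\left(159 + 3069\right) \left(\left(23 + 28\right)^{2} + d\right) = \left(159 + 3069\right) \left(\left(23 + 28\right)^{2} - 4802\right) = 3228 \left(51^{2} - 4802\right) = 3228 \left(2601 - 4802\right) = 3228 \left(-2201\right) = -7104828$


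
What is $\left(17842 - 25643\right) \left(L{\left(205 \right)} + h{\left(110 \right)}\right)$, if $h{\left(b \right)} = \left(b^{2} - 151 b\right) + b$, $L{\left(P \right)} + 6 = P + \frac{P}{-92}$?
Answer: $\frac{3016623297}{92} \approx 3.2789 \cdot 10^{7}$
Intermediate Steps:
$L{\left(P \right)} = -6 + \frac{91 P}{92}$ ($L{\left(P \right)} = -6 + \left(P + \frac{P}{-92}\right) = -6 + \left(P + P \left(- \frac{1}{92}\right)\right) = -6 + \left(P - \frac{P}{92}\right) = -6 + \frac{91 P}{92}$)
$h{\left(b \right)} = b^{2} - 150 b$
$\left(17842 - 25643\right) \left(L{\left(205 \right)} + h{\left(110 \right)}\right) = \left(17842 - 25643\right) \left(\left(-6 + \frac{91}{92} \cdot 205\right) + 110 \left(-150 + 110\right)\right) = - 7801 \left(\left(-6 + \frac{18655}{92}\right) + 110 \left(-40\right)\right) = - 7801 \left(\frac{18103}{92} - 4400\right) = \left(-7801\right) \left(- \frac{386697}{92}\right) = \frac{3016623297}{92}$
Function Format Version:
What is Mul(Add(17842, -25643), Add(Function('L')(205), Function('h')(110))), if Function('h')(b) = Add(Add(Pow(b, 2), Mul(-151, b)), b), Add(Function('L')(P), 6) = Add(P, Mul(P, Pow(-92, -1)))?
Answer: Rational(3016623297, 92) ≈ 3.2789e+7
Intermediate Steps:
Function('L')(P) = Add(-6, Mul(Rational(91, 92), P)) (Function('L')(P) = Add(-6, Add(P, Mul(P, Pow(-92, -1)))) = Add(-6, Add(P, Mul(P, Rational(-1, 92)))) = Add(-6, Add(P, Mul(Rational(-1, 92), P))) = Add(-6, Mul(Rational(91, 92), P)))
Function('h')(b) = Add(Pow(b, 2), Mul(-150, b))
Mul(Add(17842, -25643), Add(Function('L')(205), Function('h')(110))) = Mul(Add(17842, -25643), Add(Add(-6, Mul(Rational(91, 92), 205)), Mul(110, Add(-150, 110)))) = Mul(-7801, Add(Add(-6, Rational(18655, 92)), Mul(110, -40))) = Mul(-7801, Add(Rational(18103, 92), -4400)) = Mul(-7801, Rational(-386697, 92)) = Rational(3016623297, 92)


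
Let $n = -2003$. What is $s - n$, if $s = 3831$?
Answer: $5834$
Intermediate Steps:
$s - n = 3831 - -2003 = 3831 + 2003 = 5834$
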